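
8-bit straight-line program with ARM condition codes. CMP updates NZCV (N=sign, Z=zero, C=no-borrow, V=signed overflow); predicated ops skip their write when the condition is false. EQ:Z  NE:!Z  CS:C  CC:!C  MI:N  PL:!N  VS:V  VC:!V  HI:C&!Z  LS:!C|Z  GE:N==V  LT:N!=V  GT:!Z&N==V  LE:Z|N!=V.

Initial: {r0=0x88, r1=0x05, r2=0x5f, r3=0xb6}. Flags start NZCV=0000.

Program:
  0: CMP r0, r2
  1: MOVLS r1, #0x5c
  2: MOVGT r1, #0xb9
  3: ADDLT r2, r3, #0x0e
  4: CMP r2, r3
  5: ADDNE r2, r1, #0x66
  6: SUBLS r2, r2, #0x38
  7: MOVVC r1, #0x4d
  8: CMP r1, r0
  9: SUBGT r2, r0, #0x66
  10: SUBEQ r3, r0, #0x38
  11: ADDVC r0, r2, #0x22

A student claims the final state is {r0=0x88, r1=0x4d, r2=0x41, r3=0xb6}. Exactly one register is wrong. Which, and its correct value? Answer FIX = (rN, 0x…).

FIX = (r2, 0x22)

[0] flags=0011 → (cmp)
[1] flags=0011 LS?F → skip
[2] flags=0011 GT?F → skip
[3] flags=0011 LT?T → r2=0xc4
[4] flags=0010 → (cmp)
[5] flags=0010 NE?T → r2=0x6b
[6] flags=0010 LS?F → skip
[7] flags=0010 VC?T → r1=0x4d
[8] flags=1001 → (cmp)
[9] flags=1001 GT?T → r2=0x22
[10] flags=1001 EQ?F → skip
[11] flags=1001 VC?F → skip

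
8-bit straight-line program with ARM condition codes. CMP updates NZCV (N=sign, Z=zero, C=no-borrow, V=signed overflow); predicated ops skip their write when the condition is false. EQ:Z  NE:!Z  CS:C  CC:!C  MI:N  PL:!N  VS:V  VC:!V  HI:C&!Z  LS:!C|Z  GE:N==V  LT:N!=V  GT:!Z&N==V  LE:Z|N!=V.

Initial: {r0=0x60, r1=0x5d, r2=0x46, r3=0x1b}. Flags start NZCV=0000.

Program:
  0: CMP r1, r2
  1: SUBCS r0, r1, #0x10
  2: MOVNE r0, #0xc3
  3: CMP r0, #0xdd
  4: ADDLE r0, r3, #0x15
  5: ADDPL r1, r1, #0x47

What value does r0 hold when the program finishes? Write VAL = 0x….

0: ✓ CMP  NZCV=0010
1: ✓ SUBCS  r0←0x4d
2: ✓ MOVNE  r0←0xc3
3: ✓ CMP  NZCV=1000
4: ✓ ADDLE  r0←0x30
5: · ADDPL

VAL = 0x30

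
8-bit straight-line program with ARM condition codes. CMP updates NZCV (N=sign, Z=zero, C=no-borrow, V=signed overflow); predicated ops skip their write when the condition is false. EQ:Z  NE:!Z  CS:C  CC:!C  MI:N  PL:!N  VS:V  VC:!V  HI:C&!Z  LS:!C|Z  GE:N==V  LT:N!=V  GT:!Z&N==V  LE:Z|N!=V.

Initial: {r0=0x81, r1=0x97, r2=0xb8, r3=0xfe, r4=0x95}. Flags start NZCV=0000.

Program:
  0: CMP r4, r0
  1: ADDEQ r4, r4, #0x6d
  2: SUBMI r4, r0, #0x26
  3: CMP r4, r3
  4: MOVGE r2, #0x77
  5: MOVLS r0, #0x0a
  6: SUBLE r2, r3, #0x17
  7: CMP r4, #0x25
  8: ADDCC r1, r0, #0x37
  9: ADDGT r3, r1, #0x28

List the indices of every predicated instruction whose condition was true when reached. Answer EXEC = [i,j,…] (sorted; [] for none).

[0] flags=0010 → (cmp)
[1] flags=0010 EQ?F → skip
[2] flags=0010 MI?F → skip
[3] flags=1000 → (cmp)
[4] flags=1000 GE?F → skip
[5] flags=1000 LS?T → r0=0x0a
[6] flags=1000 LE?T → r2=0xe7
[7] flags=0011 → (cmp)
[8] flags=0011 CC?F → skip
[9] flags=0011 GT?F → skip

EXEC = [5,6]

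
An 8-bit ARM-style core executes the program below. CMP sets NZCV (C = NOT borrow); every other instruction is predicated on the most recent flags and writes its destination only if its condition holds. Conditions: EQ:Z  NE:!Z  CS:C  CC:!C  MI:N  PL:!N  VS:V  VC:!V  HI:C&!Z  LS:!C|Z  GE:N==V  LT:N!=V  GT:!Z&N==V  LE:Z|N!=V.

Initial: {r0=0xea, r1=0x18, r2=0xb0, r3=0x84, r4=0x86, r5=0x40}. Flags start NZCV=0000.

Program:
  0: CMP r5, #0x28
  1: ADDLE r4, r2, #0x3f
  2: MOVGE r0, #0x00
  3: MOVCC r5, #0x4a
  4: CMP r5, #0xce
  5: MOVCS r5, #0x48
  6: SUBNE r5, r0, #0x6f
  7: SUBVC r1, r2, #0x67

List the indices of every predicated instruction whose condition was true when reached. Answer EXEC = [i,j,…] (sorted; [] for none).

[0] flags=0010 → (cmp)
[1] flags=0010 LE?F → skip
[2] flags=0010 GE?T → r0=0x00
[3] flags=0010 CC?F → skip
[4] flags=0000 → (cmp)
[5] flags=0000 CS?F → skip
[6] flags=0000 NE?T → r5=0x91
[7] flags=0000 VC?T → r1=0x49

EXEC = [2,6,7]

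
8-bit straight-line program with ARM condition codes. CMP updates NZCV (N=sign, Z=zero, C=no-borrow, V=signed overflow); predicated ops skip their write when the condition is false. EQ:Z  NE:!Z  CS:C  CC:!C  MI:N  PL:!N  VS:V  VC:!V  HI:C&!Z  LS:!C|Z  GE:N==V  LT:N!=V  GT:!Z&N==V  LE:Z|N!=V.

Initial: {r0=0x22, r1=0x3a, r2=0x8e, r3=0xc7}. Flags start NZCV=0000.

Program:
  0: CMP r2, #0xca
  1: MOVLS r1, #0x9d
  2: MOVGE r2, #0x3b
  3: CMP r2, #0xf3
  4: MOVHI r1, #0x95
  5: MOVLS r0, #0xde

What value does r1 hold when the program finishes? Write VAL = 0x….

VAL = 0x9d

[0] flags=1000 → (cmp)
[1] flags=1000 LS?T → r1=0x9d
[2] flags=1000 GE?F → skip
[3] flags=1000 → (cmp)
[4] flags=1000 HI?F → skip
[5] flags=1000 LS?T → r0=0xde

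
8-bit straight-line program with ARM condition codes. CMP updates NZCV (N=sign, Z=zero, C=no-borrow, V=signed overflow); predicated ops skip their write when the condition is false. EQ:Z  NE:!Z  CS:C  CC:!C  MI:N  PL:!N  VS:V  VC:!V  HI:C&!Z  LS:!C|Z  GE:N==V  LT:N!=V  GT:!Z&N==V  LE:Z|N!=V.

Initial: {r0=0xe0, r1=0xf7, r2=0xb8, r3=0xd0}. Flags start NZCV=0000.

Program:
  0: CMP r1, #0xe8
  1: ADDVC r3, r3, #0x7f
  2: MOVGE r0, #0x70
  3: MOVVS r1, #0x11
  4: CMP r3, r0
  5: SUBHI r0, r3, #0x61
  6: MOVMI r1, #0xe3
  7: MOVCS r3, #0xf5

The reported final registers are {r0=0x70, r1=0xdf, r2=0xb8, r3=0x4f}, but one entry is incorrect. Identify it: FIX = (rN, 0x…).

[0] flags=0010 → (cmp)
[1] flags=0010 VC?T → r3=0x4f
[2] flags=0010 GE?T → r0=0x70
[3] flags=0010 VS?F → skip
[4] flags=1000 → (cmp)
[5] flags=1000 HI?F → skip
[6] flags=1000 MI?T → r1=0xe3
[7] flags=1000 CS?F → skip

FIX = (r1, 0xe3)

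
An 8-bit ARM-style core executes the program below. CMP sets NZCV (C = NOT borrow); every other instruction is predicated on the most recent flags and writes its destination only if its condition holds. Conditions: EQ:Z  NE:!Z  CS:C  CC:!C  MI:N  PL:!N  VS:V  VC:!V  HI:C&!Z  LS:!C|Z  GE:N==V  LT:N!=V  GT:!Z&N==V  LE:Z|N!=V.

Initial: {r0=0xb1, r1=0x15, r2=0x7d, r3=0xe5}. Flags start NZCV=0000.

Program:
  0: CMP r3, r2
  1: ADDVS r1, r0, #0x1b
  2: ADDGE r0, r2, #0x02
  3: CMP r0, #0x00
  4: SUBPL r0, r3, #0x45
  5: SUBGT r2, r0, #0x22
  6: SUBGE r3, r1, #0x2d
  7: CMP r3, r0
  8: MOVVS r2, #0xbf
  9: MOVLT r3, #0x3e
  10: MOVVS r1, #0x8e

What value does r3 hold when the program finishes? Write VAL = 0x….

VAL = 0xe5

[0] flags=0011 → (cmp)
[1] flags=0011 VS?T → r1=0xcc
[2] flags=0011 GE?F → skip
[3] flags=1010 → (cmp)
[4] flags=1010 PL?F → skip
[5] flags=1010 GT?F → skip
[6] flags=1010 GE?F → skip
[7] flags=0010 → (cmp)
[8] flags=0010 VS?F → skip
[9] flags=0010 LT?F → skip
[10] flags=0010 VS?F → skip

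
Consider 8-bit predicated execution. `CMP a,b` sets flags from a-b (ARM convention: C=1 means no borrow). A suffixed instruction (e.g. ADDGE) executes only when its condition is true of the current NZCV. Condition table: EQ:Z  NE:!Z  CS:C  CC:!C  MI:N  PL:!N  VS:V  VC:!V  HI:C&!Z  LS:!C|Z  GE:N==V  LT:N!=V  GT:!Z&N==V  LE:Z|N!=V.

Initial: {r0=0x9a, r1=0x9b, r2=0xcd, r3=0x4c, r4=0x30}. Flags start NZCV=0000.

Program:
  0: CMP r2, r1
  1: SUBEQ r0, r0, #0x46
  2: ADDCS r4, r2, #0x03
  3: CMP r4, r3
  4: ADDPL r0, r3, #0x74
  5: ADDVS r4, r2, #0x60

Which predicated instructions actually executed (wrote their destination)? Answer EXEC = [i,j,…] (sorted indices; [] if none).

0: ✓ CMP  NZCV=0010
1: · SUBEQ
2: ✓ ADDCS  r4←0xd0
3: ✓ CMP  NZCV=1010
4: · ADDPL
5: · ADDVS

EXEC = [2]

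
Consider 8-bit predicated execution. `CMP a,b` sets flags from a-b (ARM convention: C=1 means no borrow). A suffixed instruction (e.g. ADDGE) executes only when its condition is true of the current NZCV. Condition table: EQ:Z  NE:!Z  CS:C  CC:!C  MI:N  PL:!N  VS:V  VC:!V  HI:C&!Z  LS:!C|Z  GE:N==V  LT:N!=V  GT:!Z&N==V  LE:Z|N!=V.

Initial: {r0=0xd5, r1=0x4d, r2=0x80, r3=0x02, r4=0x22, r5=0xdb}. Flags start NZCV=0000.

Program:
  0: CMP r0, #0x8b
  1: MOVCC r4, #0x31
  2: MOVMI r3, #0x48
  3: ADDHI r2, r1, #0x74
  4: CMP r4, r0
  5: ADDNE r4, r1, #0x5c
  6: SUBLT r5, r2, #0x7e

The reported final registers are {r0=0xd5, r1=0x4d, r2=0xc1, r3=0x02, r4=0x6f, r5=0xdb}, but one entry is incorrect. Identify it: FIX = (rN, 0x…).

[0] flags=0010 → (cmp)
[1] flags=0010 CC?F → skip
[2] flags=0010 MI?F → skip
[3] flags=0010 HI?T → r2=0xc1
[4] flags=0000 → (cmp)
[5] flags=0000 NE?T → r4=0xa9
[6] flags=0000 LT?F → skip

FIX = (r4, 0xa9)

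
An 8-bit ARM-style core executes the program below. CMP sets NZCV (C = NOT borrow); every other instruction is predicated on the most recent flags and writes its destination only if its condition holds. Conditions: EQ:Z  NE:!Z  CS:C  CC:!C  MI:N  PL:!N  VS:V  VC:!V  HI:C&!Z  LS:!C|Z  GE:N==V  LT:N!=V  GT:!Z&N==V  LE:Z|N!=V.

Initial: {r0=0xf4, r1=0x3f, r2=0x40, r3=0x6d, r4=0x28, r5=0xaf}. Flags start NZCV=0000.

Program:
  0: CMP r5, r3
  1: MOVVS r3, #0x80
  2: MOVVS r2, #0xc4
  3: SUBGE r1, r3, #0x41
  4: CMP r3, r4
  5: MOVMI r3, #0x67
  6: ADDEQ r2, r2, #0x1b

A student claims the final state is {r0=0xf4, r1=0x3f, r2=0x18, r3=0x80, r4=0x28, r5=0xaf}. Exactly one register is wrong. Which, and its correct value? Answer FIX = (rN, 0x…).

0: ✓ CMP  NZCV=0011
1: ✓ MOVVS  r3←0x80
2: ✓ MOVVS  r2←0xc4
3: · SUBGE
4: ✓ CMP  NZCV=0011
5: · MOVMI
6: · ADDEQ

FIX = (r2, 0xc4)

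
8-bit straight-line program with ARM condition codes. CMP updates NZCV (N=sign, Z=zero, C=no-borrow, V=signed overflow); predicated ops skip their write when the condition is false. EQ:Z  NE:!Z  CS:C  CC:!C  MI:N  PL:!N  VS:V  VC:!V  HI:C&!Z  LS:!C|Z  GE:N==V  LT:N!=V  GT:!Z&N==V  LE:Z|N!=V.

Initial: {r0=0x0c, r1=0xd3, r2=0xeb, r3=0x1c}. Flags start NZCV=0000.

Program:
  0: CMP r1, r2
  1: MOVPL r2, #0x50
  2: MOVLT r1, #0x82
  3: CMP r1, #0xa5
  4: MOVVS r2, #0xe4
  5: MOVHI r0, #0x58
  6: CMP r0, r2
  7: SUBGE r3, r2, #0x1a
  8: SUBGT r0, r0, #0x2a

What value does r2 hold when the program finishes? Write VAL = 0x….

0: ✓ CMP  NZCV=1000
1: · MOVPL
2: ✓ MOVLT  r1←0x82
3: ✓ CMP  NZCV=1000
4: · MOVVS
5: · MOVHI
6: ✓ CMP  NZCV=0000
7: ✓ SUBGE  r3←0xd1
8: ✓ SUBGT  r0←0xe2

VAL = 0xeb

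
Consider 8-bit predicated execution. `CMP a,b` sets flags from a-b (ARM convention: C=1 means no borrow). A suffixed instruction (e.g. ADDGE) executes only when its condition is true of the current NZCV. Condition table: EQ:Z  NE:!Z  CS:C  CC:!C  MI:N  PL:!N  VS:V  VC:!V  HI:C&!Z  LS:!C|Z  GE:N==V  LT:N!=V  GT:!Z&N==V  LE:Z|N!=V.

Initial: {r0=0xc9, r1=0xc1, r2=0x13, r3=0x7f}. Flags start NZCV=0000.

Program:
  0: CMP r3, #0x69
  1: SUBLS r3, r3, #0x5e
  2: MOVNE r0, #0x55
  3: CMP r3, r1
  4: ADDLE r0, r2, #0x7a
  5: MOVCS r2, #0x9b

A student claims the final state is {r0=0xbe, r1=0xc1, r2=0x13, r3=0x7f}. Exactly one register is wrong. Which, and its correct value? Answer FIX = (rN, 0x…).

FIX = (r0, 0x55)

0: ✓ CMP  NZCV=0010
1: · SUBLS
2: ✓ MOVNE  r0←0x55
3: ✓ CMP  NZCV=1001
4: · ADDLE
5: · MOVCS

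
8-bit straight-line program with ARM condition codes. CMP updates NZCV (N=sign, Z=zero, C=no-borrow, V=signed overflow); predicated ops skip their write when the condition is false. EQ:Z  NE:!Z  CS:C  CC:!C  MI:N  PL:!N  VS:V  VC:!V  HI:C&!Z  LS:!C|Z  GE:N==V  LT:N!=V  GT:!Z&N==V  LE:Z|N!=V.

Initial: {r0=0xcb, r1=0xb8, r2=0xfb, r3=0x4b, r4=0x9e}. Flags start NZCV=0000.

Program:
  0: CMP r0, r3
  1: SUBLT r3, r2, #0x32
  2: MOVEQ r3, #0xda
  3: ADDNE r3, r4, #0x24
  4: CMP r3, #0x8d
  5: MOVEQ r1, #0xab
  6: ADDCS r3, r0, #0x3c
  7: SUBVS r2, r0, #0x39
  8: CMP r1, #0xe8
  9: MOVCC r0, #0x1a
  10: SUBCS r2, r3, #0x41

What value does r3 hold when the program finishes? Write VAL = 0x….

[0] flags=1010 → (cmp)
[1] flags=1010 LT?T → r3=0xc9
[2] flags=1010 EQ?F → skip
[3] flags=1010 NE?T → r3=0xc2
[4] flags=0010 → (cmp)
[5] flags=0010 EQ?F → skip
[6] flags=0010 CS?T → r3=0x07
[7] flags=0010 VS?F → skip
[8] flags=1000 → (cmp)
[9] flags=1000 CC?T → r0=0x1a
[10] flags=1000 CS?F → skip

VAL = 0x07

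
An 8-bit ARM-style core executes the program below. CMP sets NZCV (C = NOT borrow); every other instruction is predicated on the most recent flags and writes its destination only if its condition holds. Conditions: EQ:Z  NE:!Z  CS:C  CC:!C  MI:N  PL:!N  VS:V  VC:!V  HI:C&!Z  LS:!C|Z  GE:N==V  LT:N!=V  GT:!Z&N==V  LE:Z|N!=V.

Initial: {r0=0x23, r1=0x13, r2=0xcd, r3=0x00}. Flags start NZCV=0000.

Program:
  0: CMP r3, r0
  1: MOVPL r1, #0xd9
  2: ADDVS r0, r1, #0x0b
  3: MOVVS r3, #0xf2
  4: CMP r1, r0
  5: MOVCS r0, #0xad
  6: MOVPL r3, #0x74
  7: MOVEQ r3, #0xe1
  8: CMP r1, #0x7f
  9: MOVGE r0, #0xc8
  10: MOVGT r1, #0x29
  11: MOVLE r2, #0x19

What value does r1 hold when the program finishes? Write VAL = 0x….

VAL = 0x13

0: ✓ CMP  NZCV=1000
1: · MOVPL
2: · ADDVS
3: · MOVVS
4: ✓ CMP  NZCV=1000
5: · MOVCS
6: · MOVPL
7: · MOVEQ
8: ✓ CMP  NZCV=1000
9: · MOVGE
10: · MOVGT
11: ✓ MOVLE  r2←0x19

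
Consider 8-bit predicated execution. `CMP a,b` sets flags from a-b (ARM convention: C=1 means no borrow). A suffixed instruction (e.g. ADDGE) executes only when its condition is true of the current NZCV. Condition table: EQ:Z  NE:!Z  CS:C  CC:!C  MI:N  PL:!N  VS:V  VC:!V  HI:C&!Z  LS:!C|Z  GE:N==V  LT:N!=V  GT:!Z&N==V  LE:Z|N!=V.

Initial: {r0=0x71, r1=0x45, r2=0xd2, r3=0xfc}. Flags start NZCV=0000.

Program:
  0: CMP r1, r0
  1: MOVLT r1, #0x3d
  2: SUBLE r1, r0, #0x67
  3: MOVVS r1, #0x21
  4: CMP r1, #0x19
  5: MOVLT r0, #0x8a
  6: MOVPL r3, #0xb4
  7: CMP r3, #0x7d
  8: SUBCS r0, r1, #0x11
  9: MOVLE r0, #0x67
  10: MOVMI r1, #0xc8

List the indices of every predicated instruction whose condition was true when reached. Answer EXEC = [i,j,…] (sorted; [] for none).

0: ✓ CMP  NZCV=1000
1: ✓ MOVLT  r1←0x3d
2: ✓ SUBLE  r1←0x0a
3: · MOVVS
4: ✓ CMP  NZCV=1000
5: ✓ MOVLT  r0←0x8a
6: · MOVPL
7: ✓ CMP  NZCV=0011
8: ✓ SUBCS  r0←0xf9
9: ✓ MOVLE  r0←0x67
10: · MOVMI

EXEC = [1,2,5,8,9]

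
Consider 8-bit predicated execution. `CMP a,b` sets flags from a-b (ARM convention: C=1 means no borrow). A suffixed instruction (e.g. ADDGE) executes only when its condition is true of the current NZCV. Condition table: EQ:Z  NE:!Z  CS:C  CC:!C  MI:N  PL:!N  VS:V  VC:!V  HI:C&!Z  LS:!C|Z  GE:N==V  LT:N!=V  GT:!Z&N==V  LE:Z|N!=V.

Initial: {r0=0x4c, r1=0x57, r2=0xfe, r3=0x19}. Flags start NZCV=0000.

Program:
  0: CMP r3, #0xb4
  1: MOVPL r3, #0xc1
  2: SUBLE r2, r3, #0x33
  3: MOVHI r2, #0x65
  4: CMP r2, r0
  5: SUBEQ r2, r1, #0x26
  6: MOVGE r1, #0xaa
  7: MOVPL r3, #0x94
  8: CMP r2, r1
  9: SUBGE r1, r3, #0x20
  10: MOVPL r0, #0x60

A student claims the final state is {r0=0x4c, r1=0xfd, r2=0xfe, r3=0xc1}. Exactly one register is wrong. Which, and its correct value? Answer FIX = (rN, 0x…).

FIX = (r1, 0x57)

0: ✓ CMP  NZCV=0000
1: ✓ MOVPL  r3←0xc1
2: · SUBLE
3: · MOVHI
4: ✓ CMP  NZCV=1010
5: · SUBEQ
6: · MOVGE
7: · MOVPL
8: ✓ CMP  NZCV=1010
9: · SUBGE
10: · MOVPL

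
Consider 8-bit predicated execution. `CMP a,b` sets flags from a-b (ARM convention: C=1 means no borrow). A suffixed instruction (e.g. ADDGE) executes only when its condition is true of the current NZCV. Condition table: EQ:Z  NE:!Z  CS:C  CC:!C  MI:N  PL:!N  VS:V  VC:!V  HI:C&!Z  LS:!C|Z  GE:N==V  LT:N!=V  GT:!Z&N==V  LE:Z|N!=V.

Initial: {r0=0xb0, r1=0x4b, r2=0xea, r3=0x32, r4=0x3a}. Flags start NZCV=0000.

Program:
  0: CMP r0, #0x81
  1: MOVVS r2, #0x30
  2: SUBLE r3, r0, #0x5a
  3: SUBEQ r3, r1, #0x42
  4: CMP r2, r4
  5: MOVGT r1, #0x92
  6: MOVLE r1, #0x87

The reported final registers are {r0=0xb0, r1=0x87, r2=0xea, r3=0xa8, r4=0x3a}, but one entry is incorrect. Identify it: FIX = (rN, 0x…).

FIX = (r3, 0x32)

0: ✓ CMP  NZCV=0010
1: · MOVVS
2: · SUBLE
3: · SUBEQ
4: ✓ CMP  NZCV=1010
5: · MOVGT
6: ✓ MOVLE  r1←0x87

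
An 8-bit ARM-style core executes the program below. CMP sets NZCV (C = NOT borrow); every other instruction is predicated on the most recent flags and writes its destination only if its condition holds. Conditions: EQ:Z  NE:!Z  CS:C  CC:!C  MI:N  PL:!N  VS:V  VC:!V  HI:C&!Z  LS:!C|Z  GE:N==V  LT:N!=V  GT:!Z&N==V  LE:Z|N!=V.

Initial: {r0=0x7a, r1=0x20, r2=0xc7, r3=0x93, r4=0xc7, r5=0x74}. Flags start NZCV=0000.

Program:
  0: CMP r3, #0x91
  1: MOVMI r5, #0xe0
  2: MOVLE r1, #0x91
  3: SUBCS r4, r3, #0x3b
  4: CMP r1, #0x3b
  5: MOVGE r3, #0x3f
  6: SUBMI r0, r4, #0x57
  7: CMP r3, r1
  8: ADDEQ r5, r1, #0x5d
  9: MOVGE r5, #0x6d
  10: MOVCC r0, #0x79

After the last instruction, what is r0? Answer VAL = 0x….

[0] flags=0010 → (cmp)
[1] flags=0010 MI?F → skip
[2] flags=0010 LE?F → skip
[3] flags=0010 CS?T → r4=0x58
[4] flags=1000 → (cmp)
[5] flags=1000 GE?F → skip
[6] flags=1000 MI?T → r0=0x01
[7] flags=0011 → (cmp)
[8] flags=0011 EQ?F → skip
[9] flags=0011 GE?F → skip
[10] flags=0011 CC?F → skip

VAL = 0x01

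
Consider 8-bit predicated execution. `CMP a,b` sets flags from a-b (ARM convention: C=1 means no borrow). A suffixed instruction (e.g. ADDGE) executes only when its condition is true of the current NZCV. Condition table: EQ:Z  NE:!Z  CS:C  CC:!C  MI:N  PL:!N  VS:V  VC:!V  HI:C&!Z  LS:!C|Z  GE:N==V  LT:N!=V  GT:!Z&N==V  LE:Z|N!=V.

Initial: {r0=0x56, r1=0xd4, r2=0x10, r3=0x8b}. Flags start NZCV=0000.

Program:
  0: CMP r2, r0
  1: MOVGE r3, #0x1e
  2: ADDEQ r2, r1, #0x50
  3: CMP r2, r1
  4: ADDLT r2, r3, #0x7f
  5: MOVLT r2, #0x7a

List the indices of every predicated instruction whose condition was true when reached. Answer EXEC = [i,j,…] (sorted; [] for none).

EXEC = []

0: ✓ CMP  NZCV=1000
1: · MOVGE
2: · ADDEQ
3: ✓ CMP  NZCV=0000
4: · ADDLT
5: · MOVLT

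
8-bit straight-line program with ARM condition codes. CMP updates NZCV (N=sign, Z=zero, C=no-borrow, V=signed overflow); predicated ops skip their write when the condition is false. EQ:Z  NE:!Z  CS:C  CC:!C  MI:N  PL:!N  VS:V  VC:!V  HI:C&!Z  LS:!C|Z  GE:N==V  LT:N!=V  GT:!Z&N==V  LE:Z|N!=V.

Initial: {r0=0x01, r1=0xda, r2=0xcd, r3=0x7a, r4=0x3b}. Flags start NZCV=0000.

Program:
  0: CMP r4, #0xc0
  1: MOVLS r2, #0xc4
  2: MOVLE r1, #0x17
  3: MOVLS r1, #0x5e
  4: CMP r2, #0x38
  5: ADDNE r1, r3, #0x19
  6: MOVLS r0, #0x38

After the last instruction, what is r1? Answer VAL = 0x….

0: ✓ CMP  NZCV=0000
1: ✓ MOVLS  r2←0xc4
2: · MOVLE
3: ✓ MOVLS  r1←0x5e
4: ✓ CMP  NZCV=1010
5: ✓ ADDNE  r1←0x93
6: · MOVLS

VAL = 0x93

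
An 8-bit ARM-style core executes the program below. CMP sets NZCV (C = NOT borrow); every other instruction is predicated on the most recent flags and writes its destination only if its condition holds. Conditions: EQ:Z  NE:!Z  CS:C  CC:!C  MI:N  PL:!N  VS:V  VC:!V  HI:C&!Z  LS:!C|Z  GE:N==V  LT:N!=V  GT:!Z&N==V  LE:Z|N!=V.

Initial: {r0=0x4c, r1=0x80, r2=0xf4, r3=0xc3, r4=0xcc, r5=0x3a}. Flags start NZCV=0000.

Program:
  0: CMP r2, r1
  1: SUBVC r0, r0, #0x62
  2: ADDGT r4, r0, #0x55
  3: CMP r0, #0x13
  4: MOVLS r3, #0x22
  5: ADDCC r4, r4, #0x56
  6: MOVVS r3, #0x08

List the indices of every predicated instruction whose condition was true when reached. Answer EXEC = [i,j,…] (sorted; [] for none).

[0] flags=0010 → (cmp)
[1] flags=0010 VC?T → r0=0xea
[2] flags=0010 GT?T → r4=0x3f
[3] flags=1010 → (cmp)
[4] flags=1010 LS?F → skip
[5] flags=1010 CC?F → skip
[6] flags=1010 VS?F → skip

EXEC = [1,2]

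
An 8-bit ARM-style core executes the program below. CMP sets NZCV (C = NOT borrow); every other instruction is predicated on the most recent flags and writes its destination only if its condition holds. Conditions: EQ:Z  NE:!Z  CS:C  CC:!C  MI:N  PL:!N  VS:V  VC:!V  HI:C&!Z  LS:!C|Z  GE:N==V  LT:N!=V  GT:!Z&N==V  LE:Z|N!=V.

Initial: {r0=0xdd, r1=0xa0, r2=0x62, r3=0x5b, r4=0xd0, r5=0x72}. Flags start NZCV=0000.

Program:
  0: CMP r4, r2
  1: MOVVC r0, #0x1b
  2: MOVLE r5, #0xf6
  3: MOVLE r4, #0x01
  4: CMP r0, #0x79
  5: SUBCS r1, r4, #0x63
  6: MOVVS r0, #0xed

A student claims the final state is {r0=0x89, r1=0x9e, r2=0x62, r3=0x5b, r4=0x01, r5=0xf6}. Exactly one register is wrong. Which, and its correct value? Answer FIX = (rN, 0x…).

FIX = (r0, 0xed)

0: ✓ CMP  NZCV=0011
1: · MOVVC
2: ✓ MOVLE  r5←0xf6
3: ✓ MOVLE  r4←0x01
4: ✓ CMP  NZCV=0011
5: ✓ SUBCS  r1←0x9e
6: ✓ MOVVS  r0←0xed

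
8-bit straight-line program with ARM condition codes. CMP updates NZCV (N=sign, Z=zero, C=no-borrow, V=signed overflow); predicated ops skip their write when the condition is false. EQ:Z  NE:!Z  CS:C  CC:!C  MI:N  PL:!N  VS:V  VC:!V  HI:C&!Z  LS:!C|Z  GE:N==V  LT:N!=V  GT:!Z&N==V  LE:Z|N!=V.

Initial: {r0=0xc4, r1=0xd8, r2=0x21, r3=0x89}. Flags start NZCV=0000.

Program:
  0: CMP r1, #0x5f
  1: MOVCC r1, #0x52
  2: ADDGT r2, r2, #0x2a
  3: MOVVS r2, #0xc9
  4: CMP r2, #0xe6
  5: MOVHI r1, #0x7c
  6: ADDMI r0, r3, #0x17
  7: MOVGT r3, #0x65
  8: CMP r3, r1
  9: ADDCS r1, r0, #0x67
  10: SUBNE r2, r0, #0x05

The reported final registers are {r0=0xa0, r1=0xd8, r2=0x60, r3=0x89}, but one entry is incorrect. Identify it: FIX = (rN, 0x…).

FIX = (r2, 0x9b)

[0] flags=0011 → (cmp)
[1] flags=0011 CC?F → skip
[2] flags=0011 GT?F → skip
[3] flags=0011 VS?T → r2=0xc9
[4] flags=1000 → (cmp)
[5] flags=1000 HI?F → skip
[6] flags=1000 MI?T → r0=0xa0
[7] flags=1000 GT?F → skip
[8] flags=1000 → (cmp)
[9] flags=1000 CS?F → skip
[10] flags=1000 NE?T → r2=0x9b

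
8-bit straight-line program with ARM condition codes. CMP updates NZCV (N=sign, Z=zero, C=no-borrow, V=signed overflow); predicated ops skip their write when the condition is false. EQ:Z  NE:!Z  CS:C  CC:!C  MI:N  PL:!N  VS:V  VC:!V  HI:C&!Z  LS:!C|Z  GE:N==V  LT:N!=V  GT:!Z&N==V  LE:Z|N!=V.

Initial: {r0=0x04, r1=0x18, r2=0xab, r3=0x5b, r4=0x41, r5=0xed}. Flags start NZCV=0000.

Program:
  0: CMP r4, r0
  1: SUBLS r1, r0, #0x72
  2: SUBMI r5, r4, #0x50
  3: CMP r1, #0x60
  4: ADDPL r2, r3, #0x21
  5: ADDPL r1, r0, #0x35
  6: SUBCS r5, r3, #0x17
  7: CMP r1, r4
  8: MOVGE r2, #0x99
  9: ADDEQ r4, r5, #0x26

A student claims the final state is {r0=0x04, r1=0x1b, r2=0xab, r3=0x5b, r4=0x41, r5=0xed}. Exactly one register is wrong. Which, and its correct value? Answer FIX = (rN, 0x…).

[0] flags=0010 → (cmp)
[1] flags=0010 LS?F → skip
[2] flags=0010 MI?F → skip
[3] flags=1000 → (cmp)
[4] flags=1000 PL?F → skip
[5] flags=1000 PL?F → skip
[6] flags=1000 CS?F → skip
[7] flags=1000 → (cmp)
[8] flags=1000 GE?F → skip
[9] flags=1000 EQ?F → skip

FIX = (r1, 0x18)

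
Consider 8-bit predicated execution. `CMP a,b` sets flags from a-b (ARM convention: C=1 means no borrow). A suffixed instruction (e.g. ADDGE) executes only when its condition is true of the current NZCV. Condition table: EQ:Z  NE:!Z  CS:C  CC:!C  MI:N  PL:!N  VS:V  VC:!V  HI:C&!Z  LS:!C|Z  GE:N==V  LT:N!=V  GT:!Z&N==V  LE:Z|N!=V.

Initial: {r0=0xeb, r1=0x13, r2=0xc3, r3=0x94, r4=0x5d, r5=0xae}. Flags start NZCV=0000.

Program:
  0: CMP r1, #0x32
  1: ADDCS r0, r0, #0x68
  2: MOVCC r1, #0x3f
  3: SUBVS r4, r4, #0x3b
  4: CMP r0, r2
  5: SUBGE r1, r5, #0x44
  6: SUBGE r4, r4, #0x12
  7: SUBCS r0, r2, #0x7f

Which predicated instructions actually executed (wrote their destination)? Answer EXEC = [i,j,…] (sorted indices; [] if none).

EXEC = [2,5,6,7]

[0] flags=1000 → (cmp)
[1] flags=1000 CS?F → skip
[2] flags=1000 CC?T → r1=0x3f
[3] flags=1000 VS?F → skip
[4] flags=0010 → (cmp)
[5] flags=0010 GE?T → r1=0x6a
[6] flags=0010 GE?T → r4=0x4b
[7] flags=0010 CS?T → r0=0x44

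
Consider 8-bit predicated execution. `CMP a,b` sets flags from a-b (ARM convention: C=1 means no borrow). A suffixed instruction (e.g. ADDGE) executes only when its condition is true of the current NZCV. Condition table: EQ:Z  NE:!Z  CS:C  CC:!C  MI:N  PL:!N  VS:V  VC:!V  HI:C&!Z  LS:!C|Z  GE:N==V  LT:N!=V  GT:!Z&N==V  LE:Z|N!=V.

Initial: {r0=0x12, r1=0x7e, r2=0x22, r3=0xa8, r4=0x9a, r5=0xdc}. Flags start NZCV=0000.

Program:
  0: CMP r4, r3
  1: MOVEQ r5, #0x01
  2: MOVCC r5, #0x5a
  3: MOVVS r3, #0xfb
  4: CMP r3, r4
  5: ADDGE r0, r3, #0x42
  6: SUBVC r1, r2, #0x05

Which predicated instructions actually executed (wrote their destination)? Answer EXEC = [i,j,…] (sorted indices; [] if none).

EXEC = [2,5,6]

[0] flags=1000 → (cmp)
[1] flags=1000 EQ?F → skip
[2] flags=1000 CC?T → r5=0x5a
[3] flags=1000 VS?F → skip
[4] flags=0010 → (cmp)
[5] flags=0010 GE?T → r0=0xea
[6] flags=0010 VC?T → r1=0x1d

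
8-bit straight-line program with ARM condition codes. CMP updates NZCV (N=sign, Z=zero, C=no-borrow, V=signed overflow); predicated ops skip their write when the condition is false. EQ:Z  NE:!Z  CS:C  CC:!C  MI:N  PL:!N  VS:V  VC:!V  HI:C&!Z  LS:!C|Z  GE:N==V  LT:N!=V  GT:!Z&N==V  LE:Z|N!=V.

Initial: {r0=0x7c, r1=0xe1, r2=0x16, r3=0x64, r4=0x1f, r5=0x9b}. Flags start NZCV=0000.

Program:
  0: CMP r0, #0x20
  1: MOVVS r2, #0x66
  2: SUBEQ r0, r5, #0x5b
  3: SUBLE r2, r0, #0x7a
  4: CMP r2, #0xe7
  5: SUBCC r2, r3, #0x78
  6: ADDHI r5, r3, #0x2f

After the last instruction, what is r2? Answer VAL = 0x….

VAL = 0xec

[0] flags=0010 → (cmp)
[1] flags=0010 VS?F → skip
[2] flags=0010 EQ?F → skip
[3] flags=0010 LE?F → skip
[4] flags=0000 → (cmp)
[5] flags=0000 CC?T → r2=0xec
[6] flags=0000 HI?F → skip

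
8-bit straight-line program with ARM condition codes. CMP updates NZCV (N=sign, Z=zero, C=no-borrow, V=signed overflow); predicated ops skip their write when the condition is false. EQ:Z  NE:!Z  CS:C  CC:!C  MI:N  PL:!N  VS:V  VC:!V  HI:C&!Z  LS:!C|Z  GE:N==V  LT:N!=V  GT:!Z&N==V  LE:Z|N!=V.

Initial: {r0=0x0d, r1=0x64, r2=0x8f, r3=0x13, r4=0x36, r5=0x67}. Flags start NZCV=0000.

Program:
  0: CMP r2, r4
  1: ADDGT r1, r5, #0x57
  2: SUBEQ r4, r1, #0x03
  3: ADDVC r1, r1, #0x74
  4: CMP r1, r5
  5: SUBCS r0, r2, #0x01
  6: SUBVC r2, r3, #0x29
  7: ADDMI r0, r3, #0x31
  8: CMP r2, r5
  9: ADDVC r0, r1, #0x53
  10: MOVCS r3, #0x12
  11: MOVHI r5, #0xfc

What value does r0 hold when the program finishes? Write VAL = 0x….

VAL = 0xb7

0: ✓ CMP  NZCV=0011
1: · ADDGT
2: · SUBEQ
3: · ADDVC
4: ✓ CMP  NZCV=1000
5: · SUBCS
6: ✓ SUBVC  r2←0xea
7: ✓ ADDMI  r0←0x44
8: ✓ CMP  NZCV=1010
9: ✓ ADDVC  r0←0xb7
10: ✓ MOVCS  r3←0x12
11: ✓ MOVHI  r5←0xfc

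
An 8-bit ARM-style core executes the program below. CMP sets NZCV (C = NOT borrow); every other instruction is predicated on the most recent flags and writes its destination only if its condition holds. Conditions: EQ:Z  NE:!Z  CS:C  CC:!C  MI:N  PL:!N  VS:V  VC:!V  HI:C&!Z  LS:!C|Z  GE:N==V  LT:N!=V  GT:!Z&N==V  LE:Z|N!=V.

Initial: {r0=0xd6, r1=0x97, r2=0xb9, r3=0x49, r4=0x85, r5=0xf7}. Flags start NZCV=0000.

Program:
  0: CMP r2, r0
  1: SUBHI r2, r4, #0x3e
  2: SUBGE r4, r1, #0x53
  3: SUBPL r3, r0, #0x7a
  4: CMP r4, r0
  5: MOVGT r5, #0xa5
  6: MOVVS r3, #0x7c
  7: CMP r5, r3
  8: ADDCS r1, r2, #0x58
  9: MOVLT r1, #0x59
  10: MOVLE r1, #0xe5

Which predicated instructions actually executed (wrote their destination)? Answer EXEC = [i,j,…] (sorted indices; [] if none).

EXEC = [8,9,10]

0: ✓ CMP  NZCV=1000
1: · SUBHI
2: · SUBGE
3: · SUBPL
4: ✓ CMP  NZCV=1000
5: · MOVGT
6: · MOVVS
7: ✓ CMP  NZCV=1010
8: ✓ ADDCS  r1←0x11
9: ✓ MOVLT  r1←0x59
10: ✓ MOVLE  r1←0xe5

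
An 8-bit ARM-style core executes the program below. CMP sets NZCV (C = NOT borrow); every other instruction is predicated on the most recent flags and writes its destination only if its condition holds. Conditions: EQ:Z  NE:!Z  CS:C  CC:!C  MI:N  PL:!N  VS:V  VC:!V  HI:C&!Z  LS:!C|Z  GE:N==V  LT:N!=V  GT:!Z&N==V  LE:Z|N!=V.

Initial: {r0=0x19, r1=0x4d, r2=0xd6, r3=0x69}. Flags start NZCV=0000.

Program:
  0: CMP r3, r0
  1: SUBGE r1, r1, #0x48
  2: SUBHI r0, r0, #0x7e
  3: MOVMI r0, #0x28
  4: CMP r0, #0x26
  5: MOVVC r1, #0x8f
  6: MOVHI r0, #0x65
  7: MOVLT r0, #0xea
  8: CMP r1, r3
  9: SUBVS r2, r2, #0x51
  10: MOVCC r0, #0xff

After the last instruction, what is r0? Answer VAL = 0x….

VAL = 0xff

0: ✓ CMP  NZCV=0010
1: ✓ SUBGE  r1←0x05
2: ✓ SUBHI  r0←0x9b
3: · MOVMI
4: ✓ CMP  NZCV=0011
5: · MOVVC
6: ✓ MOVHI  r0←0x65
7: ✓ MOVLT  r0←0xea
8: ✓ CMP  NZCV=1000
9: · SUBVS
10: ✓ MOVCC  r0←0xff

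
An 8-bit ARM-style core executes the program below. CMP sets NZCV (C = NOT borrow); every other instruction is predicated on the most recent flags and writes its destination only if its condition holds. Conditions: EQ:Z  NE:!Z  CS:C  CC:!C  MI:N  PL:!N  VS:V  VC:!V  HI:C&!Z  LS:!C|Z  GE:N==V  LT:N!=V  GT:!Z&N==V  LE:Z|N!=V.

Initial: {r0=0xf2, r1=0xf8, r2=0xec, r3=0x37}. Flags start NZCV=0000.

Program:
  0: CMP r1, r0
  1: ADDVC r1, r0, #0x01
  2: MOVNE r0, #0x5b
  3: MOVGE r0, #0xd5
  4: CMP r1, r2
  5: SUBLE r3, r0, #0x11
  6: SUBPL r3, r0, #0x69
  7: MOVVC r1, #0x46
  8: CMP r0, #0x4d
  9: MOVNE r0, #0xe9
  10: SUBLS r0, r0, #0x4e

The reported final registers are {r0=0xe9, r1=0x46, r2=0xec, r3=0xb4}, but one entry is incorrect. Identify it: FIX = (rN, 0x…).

FIX = (r3, 0x6c)

[0] flags=0010 → (cmp)
[1] flags=0010 VC?T → r1=0xf3
[2] flags=0010 NE?T → r0=0x5b
[3] flags=0010 GE?T → r0=0xd5
[4] flags=0010 → (cmp)
[5] flags=0010 LE?F → skip
[6] flags=0010 PL?T → r3=0x6c
[7] flags=0010 VC?T → r1=0x46
[8] flags=1010 → (cmp)
[9] flags=1010 NE?T → r0=0xe9
[10] flags=1010 LS?F → skip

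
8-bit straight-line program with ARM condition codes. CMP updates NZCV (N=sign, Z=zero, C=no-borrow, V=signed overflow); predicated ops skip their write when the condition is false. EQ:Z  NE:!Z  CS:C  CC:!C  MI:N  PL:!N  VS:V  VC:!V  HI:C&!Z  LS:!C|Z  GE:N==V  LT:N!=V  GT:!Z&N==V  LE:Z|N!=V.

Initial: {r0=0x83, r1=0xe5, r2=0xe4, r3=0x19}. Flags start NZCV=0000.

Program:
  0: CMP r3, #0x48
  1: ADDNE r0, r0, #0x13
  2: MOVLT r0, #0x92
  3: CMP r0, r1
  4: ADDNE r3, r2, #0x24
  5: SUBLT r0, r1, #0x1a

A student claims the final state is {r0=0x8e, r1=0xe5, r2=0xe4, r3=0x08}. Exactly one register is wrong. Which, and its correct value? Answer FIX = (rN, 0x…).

[0] flags=1000 → (cmp)
[1] flags=1000 NE?T → r0=0x96
[2] flags=1000 LT?T → r0=0x92
[3] flags=1000 → (cmp)
[4] flags=1000 NE?T → r3=0x08
[5] flags=1000 LT?T → r0=0xcb

FIX = (r0, 0xcb)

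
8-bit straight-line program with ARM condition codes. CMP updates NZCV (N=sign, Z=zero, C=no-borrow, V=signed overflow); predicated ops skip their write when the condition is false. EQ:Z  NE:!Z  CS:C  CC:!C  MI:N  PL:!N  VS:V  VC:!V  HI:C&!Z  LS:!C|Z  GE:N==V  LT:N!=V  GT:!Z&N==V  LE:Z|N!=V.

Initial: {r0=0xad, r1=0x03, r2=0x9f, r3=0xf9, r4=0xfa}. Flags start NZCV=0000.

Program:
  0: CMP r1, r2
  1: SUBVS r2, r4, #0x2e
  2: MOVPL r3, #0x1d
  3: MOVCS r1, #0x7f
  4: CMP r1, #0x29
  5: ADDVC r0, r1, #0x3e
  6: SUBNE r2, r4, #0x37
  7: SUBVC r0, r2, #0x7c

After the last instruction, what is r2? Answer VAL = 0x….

VAL = 0xc3

0: ✓ CMP  NZCV=0000
1: · SUBVS
2: ✓ MOVPL  r3←0x1d
3: · MOVCS
4: ✓ CMP  NZCV=1000
5: ✓ ADDVC  r0←0x41
6: ✓ SUBNE  r2←0xc3
7: ✓ SUBVC  r0←0x47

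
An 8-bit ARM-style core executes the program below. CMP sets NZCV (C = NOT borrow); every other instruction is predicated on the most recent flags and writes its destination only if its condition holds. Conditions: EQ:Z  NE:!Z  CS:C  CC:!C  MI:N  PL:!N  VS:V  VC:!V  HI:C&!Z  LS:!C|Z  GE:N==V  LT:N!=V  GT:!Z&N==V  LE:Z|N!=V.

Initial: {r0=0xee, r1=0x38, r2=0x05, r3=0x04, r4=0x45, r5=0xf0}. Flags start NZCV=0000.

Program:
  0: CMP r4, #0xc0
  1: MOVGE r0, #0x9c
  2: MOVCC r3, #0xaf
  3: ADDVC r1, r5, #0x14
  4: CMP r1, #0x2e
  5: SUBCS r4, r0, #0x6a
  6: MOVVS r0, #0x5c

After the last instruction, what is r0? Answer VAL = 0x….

0: ✓ CMP  NZCV=1001
1: ✓ MOVGE  r0←0x9c
2: ✓ MOVCC  r3←0xaf
3: · ADDVC
4: ✓ CMP  NZCV=0010
5: ✓ SUBCS  r4←0x32
6: · MOVVS

VAL = 0x9c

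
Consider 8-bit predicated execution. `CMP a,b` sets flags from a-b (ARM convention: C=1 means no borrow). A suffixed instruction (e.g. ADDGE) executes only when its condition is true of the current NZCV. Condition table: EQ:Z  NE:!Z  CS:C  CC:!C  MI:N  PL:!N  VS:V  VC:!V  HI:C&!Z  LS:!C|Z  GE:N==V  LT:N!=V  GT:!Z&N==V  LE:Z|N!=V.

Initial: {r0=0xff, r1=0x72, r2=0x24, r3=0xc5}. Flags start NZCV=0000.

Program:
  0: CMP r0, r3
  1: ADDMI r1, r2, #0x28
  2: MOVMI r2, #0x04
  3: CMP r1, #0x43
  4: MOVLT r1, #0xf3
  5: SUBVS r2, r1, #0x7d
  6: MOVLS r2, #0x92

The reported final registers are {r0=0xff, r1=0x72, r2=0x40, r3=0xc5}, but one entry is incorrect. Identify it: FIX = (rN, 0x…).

FIX = (r2, 0x24)

[0] flags=0010 → (cmp)
[1] flags=0010 MI?F → skip
[2] flags=0010 MI?F → skip
[3] flags=0010 → (cmp)
[4] flags=0010 LT?F → skip
[5] flags=0010 VS?F → skip
[6] flags=0010 LS?F → skip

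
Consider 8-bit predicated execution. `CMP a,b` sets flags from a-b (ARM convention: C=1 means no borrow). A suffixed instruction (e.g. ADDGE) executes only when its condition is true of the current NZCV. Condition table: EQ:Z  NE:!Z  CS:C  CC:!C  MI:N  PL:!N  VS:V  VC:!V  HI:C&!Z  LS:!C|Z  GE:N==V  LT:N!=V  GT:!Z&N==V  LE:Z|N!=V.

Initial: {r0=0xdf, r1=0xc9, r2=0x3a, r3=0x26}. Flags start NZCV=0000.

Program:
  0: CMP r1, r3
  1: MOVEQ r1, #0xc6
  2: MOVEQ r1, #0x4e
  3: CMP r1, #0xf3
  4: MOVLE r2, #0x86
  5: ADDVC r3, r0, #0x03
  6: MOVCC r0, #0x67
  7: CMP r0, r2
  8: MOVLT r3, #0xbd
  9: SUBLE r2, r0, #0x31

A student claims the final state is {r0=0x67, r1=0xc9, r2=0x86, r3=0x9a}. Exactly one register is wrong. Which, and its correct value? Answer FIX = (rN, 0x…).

FIX = (r3, 0xe2)

0: ✓ CMP  NZCV=1010
1: · MOVEQ
2: · MOVEQ
3: ✓ CMP  NZCV=1000
4: ✓ MOVLE  r2←0x86
5: ✓ ADDVC  r3←0xe2
6: ✓ MOVCC  r0←0x67
7: ✓ CMP  NZCV=1001
8: · MOVLT
9: · SUBLE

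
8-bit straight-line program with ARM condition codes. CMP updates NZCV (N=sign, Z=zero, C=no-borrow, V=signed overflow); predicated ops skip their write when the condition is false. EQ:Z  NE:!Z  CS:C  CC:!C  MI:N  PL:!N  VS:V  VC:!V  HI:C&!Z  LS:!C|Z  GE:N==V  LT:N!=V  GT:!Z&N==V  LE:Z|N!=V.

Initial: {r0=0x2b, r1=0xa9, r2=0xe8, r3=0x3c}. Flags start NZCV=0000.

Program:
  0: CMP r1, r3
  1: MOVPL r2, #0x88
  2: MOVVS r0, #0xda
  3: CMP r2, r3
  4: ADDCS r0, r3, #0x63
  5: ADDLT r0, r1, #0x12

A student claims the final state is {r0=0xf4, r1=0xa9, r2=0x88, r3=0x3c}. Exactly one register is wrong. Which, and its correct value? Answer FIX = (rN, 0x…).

0: ✓ CMP  NZCV=0011
1: ✓ MOVPL  r2←0x88
2: ✓ MOVVS  r0←0xda
3: ✓ CMP  NZCV=0011
4: ✓ ADDCS  r0←0x9f
5: ✓ ADDLT  r0←0xbb

FIX = (r0, 0xbb)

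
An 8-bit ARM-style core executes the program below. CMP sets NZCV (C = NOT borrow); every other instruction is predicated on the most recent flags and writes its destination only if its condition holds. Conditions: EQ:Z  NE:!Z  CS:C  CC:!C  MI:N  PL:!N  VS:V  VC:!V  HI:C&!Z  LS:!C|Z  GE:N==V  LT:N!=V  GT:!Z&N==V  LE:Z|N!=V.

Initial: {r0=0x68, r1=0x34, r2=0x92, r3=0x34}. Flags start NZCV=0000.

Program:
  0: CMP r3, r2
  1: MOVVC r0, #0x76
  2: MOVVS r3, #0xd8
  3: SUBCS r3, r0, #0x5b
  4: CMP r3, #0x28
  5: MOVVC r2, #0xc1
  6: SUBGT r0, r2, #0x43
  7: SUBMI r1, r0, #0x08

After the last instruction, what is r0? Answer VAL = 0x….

[0] flags=1001 → (cmp)
[1] flags=1001 VC?F → skip
[2] flags=1001 VS?T → r3=0xd8
[3] flags=1001 CS?F → skip
[4] flags=1010 → (cmp)
[5] flags=1010 VC?T → r2=0xc1
[6] flags=1010 GT?F → skip
[7] flags=1010 MI?T → r1=0x60

VAL = 0x68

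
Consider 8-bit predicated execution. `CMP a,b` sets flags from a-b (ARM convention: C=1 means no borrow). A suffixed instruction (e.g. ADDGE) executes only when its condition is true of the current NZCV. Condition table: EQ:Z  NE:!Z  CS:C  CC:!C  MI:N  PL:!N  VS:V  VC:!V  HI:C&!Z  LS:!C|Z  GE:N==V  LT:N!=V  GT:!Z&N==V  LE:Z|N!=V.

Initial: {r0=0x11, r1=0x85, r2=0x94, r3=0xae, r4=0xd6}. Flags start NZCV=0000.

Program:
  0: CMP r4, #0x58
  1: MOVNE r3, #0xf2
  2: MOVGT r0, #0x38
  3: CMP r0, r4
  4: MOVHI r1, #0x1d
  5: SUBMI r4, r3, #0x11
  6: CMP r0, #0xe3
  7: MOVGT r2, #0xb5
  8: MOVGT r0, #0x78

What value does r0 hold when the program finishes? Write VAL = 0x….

VAL = 0x78

0: ✓ CMP  NZCV=0011
1: ✓ MOVNE  r3←0xf2
2: · MOVGT
3: ✓ CMP  NZCV=0000
4: · MOVHI
5: · SUBMI
6: ✓ CMP  NZCV=0000
7: ✓ MOVGT  r2←0xb5
8: ✓ MOVGT  r0←0x78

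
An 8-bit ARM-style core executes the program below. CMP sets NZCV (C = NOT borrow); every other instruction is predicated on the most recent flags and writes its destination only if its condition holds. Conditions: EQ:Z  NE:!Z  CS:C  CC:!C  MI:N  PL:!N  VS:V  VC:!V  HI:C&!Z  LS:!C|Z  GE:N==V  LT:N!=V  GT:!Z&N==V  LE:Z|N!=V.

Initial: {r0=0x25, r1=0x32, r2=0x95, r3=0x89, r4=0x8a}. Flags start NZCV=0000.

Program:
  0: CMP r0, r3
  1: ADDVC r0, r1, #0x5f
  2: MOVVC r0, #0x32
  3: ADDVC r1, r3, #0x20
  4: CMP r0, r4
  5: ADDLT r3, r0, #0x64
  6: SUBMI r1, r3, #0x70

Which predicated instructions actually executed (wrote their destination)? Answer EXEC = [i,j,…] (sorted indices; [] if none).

EXEC = [6]

0: ✓ CMP  NZCV=1001
1: · ADDVC
2: · MOVVC
3: · ADDVC
4: ✓ CMP  NZCV=1001
5: · ADDLT
6: ✓ SUBMI  r1←0x19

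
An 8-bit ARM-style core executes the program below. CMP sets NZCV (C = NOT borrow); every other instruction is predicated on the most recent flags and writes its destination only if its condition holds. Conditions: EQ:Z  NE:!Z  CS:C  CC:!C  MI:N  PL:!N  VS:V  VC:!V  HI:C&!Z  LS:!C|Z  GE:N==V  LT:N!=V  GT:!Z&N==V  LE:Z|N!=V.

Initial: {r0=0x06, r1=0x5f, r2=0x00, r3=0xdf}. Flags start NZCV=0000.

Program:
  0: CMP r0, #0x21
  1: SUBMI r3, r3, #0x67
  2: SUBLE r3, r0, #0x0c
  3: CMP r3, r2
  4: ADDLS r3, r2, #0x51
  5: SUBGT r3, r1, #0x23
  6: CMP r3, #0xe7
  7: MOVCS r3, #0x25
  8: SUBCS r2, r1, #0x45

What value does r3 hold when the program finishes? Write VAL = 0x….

[0] flags=1000 → (cmp)
[1] flags=1000 MI?T → r3=0x78
[2] flags=1000 LE?T → r3=0xfa
[3] flags=1010 → (cmp)
[4] flags=1010 LS?F → skip
[5] flags=1010 GT?F → skip
[6] flags=0010 → (cmp)
[7] flags=0010 CS?T → r3=0x25
[8] flags=0010 CS?T → r2=0x1a

VAL = 0x25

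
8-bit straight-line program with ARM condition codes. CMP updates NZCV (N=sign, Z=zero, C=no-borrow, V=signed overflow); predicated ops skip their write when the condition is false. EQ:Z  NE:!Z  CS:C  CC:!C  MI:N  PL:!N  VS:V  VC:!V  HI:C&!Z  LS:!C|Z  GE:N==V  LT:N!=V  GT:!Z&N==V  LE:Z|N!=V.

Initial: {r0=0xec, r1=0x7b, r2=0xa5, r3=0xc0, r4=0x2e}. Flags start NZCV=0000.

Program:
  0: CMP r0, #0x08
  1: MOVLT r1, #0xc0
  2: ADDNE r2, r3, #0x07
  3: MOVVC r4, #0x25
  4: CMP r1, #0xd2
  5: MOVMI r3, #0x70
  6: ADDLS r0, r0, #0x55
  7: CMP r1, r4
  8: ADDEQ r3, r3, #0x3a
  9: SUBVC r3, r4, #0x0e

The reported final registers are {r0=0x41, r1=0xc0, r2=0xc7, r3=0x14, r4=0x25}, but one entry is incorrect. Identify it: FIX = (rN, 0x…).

FIX = (r3, 0x17)

[0] flags=1010 → (cmp)
[1] flags=1010 LT?T → r1=0xc0
[2] flags=1010 NE?T → r2=0xc7
[3] flags=1010 VC?T → r4=0x25
[4] flags=1000 → (cmp)
[5] flags=1000 MI?T → r3=0x70
[6] flags=1000 LS?T → r0=0x41
[7] flags=1010 → (cmp)
[8] flags=1010 EQ?F → skip
[9] flags=1010 VC?T → r3=0x17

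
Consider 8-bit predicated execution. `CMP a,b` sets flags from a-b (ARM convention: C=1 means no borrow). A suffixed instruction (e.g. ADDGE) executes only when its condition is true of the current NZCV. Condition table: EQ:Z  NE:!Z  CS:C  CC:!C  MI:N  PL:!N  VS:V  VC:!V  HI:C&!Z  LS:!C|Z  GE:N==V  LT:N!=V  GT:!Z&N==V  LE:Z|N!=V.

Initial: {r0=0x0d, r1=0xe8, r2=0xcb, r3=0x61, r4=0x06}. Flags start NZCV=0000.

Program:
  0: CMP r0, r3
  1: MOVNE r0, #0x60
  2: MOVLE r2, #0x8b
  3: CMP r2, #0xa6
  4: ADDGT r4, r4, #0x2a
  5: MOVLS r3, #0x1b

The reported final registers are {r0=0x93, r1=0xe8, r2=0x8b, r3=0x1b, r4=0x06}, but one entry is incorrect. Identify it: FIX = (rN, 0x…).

FIX = (r0, 0x60)

0: ✓ CMP  NZCV=1000
1: ✓ MOVNE  r0←0x60
2: ✓ MOVLE  r2←0x8b
3: ✓ CMP  NZCV=1000
4: · ADDGT
5: ✓ MOVLS  r3←0x1b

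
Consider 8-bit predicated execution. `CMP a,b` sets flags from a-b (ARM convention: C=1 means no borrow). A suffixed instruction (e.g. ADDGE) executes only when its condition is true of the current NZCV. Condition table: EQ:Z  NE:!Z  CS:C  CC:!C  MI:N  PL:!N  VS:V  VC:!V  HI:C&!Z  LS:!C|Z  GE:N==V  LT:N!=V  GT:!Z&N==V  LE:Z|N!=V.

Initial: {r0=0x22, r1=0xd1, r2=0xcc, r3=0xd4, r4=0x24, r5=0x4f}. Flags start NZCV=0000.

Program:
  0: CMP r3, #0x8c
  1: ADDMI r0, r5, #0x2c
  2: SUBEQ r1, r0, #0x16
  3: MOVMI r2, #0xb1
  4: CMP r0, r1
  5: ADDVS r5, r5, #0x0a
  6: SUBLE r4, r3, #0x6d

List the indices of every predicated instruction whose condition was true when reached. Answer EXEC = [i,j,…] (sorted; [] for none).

[0] flags=0010 → (cmp)
[1] flags=0010 MI?F → skip
[2] flags=0010 EQ?F → skip
[3] flags=0010 MI?F → skip
[4] flags=0000 → (cmp)
[5] flags=0000 VS?F → skip
[6] flags=0000 LE?F → skip

EXEC = []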